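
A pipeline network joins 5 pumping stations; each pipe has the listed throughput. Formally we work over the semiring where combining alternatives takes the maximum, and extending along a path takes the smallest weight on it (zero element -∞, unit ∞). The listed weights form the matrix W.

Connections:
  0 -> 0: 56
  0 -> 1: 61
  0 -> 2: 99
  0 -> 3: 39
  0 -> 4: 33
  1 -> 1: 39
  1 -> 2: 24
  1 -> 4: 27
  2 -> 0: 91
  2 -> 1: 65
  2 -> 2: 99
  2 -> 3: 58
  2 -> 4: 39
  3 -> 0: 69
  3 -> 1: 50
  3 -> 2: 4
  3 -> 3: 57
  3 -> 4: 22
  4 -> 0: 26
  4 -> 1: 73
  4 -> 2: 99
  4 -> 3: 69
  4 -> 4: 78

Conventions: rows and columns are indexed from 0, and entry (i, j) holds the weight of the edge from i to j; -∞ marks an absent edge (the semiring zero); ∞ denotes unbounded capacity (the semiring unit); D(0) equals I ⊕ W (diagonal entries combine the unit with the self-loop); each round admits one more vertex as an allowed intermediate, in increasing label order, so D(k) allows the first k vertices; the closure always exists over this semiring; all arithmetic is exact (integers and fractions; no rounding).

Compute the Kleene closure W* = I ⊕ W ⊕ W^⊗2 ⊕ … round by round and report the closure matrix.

D(0):
  [∞, 61, 99, 39, 33]
  [-∞, ∞, 24, -∞, 27]
  [91, 65, ∞, 58, 39]
  [69, 50, 4, ∞, 22]
  [26, 73, 99, 69, ∞]
D(1):
  [∞, 61, 99, 39, 33]
  [-∞, ∞, 24, -∞, 27]
  [91, 65, ∞, 58, 39]
  [69, 61, 69, ∞, 33]
  [26, 73, 99, 69, ∞]
D(2):
  [∞, 61, 99, 39, 33]
  [-∞, ∞, 24, -∞, 27]
  [91, 65, ∞, 58, 39]
  [69, 61, 69, ∞, 33]
  [26, 73, 99, 69, ∞]
D(3):
  [∞, 65, 99, 58, 39]
  [24, ∞, 24, 24, 27]
  [91, 65, ∞, 58, 39]
  [69, 65, 69, ∞, 39]
  [91, 73, 99, 69, ∞]
D(4):
  [∞, 65, 99, 58, 39]
  [24, ∞, 24, 24, 27]
  [91, 65, ∞, 58, 39]
  [69, 65, 69, ∞, 39]
  [91, 73, 99, 69, ∞]
D(5):
  [∞, 65, 99, 58, 39]
  [27, ∞, 27, 27, 27]
  [91, 65, ∞, 58, 39]
  [69, 65, 69, ∞, 39]
  [91, 73, 99, 69, ∞]
Answer: W* = [[∞, 65, 99, 58, 39], [27, ∞, 27, 27, 27], [91, 65, ∞, 58, 39], [69, 65, 69, ∞, 39], [91, 73, 99, 69, ∞]]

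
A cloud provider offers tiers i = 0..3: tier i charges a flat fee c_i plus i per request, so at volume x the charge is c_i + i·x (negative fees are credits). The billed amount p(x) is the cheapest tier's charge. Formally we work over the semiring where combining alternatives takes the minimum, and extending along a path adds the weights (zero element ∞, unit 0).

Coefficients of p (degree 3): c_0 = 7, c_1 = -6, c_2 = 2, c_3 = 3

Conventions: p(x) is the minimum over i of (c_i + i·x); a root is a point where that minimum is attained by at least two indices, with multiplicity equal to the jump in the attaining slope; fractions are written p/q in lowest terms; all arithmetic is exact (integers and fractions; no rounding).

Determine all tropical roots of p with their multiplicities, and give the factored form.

hull edge (i=0, c=7) to (i=1, c=-6): slope -13, span 1
hull edge (i=1, c=-6) to (i=3, c=3): slope 9/2, span 2
Factored form: p(x) = 3 ⊗ (x ⊕ (-9/2)) ⊗ (x ⊕ (-9/2)) ⊗ (x ⊕ 13)
Answer: roots = -9/2 (mult 2), 13 (mult 1)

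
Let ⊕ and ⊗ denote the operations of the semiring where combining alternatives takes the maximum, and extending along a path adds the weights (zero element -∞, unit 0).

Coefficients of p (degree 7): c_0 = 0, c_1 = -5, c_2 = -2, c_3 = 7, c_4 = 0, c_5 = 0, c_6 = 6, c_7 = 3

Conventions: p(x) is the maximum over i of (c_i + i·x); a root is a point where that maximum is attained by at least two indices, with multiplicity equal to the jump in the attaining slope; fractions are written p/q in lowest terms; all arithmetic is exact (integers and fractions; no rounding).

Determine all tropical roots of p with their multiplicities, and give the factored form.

hull edge (i=0, c=0) to (i=3, c=7): slope 7/3, span 3
hull edge (i=3, c=7) to (i=6, c=6): slope -1/3, span 3
hull edge (i=6, c=6) to (i=7, c=3): slope -3, span 1
Factored form: p(x) = 3 ⊗ (x ⊕ (-7/3)) ⊗ (x ⊕ (-7/3)) ⊗ (x ⊕ (-7/3)) ⊗ (x ⊕ 1/3) ⊗ (x ⊕ 1/3) ⊗ (x ⊕ 1/3) ⊗ (x ⊕ 3)
Answer: roots = -7/3 (mult 3), 1/3 (mult 3), 3 (mult 1)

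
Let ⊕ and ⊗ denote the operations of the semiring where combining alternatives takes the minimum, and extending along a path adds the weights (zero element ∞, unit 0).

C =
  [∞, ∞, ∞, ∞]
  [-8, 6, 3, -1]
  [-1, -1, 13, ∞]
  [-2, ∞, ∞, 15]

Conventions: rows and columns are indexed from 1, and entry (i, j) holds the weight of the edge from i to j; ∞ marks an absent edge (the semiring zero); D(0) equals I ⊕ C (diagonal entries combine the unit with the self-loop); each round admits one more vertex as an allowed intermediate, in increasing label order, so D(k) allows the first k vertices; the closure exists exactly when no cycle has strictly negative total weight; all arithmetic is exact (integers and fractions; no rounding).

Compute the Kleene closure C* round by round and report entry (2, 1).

D(0):
  [0, ∞, ∞, ∞]
  [-8, 0, 3, -1]
  [-1, -1, 0, ∞]
  [-2, ∞, ∞, 0]
D(1):
  [0, ∞, ∞, ∞]
  [-8, 0, 3, -1]
  [-1, -1, 0, ∞]
  [-2, ∞, ∞, 0]
D(2):
  [0, ∞, ∞, ∞]
  [-8, 0, 3, -1]
  [-9, -1, 0, -2]
  [-2, ∞, ∞, 0]
D(3):
  [0, ∞, ∞, ∞]
  [-8, 0, 3, -1]
  [-9, -1, 0, -2]
  [-2, ∞, ∞, 0]
D(4):
  [0, ∞, ∞, ∞]
  [-8, 0, 3, -1]
  [-9, -1, 0, -2]
  [-2, ∞, ∞, 0]
Answer: C*[2][1] = -8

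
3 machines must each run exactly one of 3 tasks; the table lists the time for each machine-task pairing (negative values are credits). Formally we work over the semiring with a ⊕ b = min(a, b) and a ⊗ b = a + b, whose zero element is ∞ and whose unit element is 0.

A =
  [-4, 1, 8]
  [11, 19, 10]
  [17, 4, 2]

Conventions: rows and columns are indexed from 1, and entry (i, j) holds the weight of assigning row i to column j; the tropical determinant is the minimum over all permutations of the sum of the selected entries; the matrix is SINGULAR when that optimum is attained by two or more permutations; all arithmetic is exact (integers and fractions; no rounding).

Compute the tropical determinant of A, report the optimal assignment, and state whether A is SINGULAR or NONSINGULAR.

σ = (1, 2, 3): (-4) + 19 + 2 = 17
σ = (1, 3, 2): (-4) + 10 + 4 = 10
σ = (2, 1, 3): 1 + 11 + 2 = 14
σ = (2, 3, 1): 1 + 10 + 17 = 28
σ = (3, 1, 2): 8 + 11 + 4 = 23
σ = (3, 2, 1): 8 + 19 + 17 = 44
Optimal value attained by: σ = (1, 3, 2).
Answer: det⊕(A) = 10; verdict: NONSINGULAR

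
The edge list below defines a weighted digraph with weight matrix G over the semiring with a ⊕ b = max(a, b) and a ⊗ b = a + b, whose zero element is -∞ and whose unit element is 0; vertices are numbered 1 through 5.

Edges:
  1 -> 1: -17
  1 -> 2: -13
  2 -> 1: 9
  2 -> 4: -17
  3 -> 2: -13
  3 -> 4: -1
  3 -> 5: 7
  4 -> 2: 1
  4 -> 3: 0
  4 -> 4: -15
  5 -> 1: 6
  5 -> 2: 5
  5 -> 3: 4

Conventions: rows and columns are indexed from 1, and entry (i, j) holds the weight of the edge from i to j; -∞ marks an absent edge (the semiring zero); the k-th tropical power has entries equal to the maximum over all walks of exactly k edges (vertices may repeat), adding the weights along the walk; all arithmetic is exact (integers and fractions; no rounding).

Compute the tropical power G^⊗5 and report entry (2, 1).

G^⊗2:
  [-4, -30, -∞, -30, -∞]
  [-8, -4, -17, -32, -∞]
  [13, 12, 11, -16, -∞]
  [10, -13, -15, -1, 7]
  [14, -7, -∞, 3, 11]
G^⊗3:
  [-21, -17, -30, -45, -∞]
  [5, -21, -32, -18, -10]
  [21, 0, -16, 10, 18]
  [13, 12, 11, -16, -8]
  [17, 16, 15, -12, -∞]
G^⊗4:
  [-8, -34, -45, -31, -23]
  [-4, -5, -6, -33, -25]
  [24, 23, 22, -5, -9]
  [21, 0, -4, 10, 18]
  [25, 4, -12, 14, 22]
G^⊗5:
  [-17, -18, -19, -46, -38]
  [4, -17, -21, -7, 1]
  [32, 11, -5, 21, 29]
  [24, 23, 22, -5, 3]
  [28, 27, 26, -1, -5]
Key observation: the optimum is the walk 2->4->3->5->2->1, with weight (-17) + 0 + 7 + 5 + 9 = 4.
Optimal value attained by: walk 2->4->3->5->2->1.
Answer: (G^⊗5)[2][1] = 4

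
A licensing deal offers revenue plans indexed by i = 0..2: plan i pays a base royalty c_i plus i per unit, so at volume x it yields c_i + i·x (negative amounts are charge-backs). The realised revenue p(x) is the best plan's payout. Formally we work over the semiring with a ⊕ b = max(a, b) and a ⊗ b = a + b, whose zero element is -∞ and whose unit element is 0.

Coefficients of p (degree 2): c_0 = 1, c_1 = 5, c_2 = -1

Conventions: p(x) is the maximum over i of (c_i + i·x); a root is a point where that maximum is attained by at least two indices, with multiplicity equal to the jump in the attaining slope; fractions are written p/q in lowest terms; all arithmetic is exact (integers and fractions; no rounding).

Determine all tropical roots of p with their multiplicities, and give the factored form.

hull edge (i=0, c=1) to (i=1, c=5): slope 4, span 1
hull edge (i=1, c=5) to (i=2, c=-1): slope -6, span 1
Factored form: p(x) = -1 ⊗ (x ⊕ (-4)) ⊗ (x ⊕ 6)
Answer: roots = -4 (mult 1), 6 (mult 1)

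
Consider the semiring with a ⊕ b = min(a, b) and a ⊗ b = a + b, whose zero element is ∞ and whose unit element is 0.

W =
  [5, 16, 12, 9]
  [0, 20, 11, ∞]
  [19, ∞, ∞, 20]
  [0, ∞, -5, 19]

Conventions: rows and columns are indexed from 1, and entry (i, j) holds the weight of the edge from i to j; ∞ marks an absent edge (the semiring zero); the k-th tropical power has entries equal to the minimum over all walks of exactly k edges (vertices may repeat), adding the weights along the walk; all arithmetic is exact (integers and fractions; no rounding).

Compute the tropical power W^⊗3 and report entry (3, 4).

W^⊗2:
  [9, 21, 4, 14]
  [5, 16, 12, 9]
  [20, 35, 15, 28]
  [5, 16, 12, 9]
W^⊗3:
  [14, 25, 9, 18]
  [9, 21, 4, 14]
  [25, 36, 23, 29]
  [9, 21, 4, 14]
Key observation: the optimum is the walk 3->4->1->4, with weight 20 + 0 + 9 = 29.
Optimal value attained by: walk 3->4->1->4.
Answer: (W^⊗3)[3][4] = 29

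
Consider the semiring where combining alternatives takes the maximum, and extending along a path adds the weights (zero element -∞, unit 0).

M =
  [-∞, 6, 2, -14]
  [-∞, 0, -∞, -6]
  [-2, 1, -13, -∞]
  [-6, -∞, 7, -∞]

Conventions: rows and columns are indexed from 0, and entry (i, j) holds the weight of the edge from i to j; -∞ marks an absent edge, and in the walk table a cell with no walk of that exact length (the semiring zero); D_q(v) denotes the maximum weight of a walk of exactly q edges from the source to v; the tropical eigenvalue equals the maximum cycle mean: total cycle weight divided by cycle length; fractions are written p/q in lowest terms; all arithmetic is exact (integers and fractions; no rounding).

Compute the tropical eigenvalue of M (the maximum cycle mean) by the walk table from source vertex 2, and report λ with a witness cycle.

q=0: [-∞, -∞, 0, -∞]
q=1: [-2, 1, -13, -∞]
q=2: [-15, 4, 0, -5]
q=3: [-2, 4, 2, -2]
q=4: [0, 4, 5, -2]
Optimal cycle mean attained by: cycle 0->1->3->2->0, total 6 + (-6) + 7 + (-2), length 4.
Answer: λ = 5/4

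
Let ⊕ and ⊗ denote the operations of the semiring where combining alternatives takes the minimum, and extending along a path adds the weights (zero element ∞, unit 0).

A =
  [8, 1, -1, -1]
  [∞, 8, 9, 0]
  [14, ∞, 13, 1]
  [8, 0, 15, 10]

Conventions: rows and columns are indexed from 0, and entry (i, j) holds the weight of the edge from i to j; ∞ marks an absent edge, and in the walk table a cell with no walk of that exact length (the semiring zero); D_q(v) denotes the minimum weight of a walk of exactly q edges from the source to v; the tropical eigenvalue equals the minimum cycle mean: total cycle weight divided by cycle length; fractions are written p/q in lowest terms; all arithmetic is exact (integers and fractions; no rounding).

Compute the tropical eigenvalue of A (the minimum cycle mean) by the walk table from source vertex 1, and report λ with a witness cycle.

q=0: [∞, 0, ∞, ∞]
q=1: [∞, 8, 9, 0]
q=2: [8, 0, 15, 8]
q=3: [16, 8, 7, 0]
q=4: [8, 0, 15, 8]
Optimal cycle mean attained by: cycle 1->3->1, total 0 + 0, length 2.
Answer: λ = 0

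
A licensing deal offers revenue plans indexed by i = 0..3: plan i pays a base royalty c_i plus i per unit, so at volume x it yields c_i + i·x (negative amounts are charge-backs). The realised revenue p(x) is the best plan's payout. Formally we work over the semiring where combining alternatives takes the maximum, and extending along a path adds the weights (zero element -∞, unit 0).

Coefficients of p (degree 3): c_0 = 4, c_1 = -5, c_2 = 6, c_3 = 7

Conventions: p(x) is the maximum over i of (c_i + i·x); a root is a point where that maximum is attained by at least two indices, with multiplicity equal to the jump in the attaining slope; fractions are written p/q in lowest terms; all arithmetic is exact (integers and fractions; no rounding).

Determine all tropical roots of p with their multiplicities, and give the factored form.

hull edge (i=0, c=4) to (i=3, c=7): slope 1, span 3
Factored form: p(x) = 7 ⊗ (x ⊕ (-1)) ⊗ (x ⊕ (-1)) ⊗ (x ⊕ (-1))
Answer: roots = -1 (mult 3)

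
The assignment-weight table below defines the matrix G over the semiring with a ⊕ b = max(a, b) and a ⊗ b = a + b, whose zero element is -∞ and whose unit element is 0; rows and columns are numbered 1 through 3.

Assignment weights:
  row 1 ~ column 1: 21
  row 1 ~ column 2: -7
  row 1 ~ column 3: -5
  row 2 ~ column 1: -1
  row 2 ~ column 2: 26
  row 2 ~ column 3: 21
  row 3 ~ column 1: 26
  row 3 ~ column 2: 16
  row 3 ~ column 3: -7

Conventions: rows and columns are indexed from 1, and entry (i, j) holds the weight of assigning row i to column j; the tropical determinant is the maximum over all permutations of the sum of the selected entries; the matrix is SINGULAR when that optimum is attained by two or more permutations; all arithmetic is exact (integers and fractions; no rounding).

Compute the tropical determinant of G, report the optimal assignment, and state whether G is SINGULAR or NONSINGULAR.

σ = (1, 2, 3): 21 + 26 + (-7) = 40
σ = (1, 3, 2): 21 + 21 + 16 = 58
σ = (2, 1, 3): (-7) + (-1) + (-7) = -15
σ = (2, 3, 1): (-7) + 21 + 26 = 40
σ = (3, 1, 2): (-5) + (-1) + 16 = 10
σ = (3, 2, 1): (-5) + 26 + 26 = 47
Optimal value attained by: σ = (1, 3, 2).
Answer: det⊕(G) = 58; verdict: NONSINGULAR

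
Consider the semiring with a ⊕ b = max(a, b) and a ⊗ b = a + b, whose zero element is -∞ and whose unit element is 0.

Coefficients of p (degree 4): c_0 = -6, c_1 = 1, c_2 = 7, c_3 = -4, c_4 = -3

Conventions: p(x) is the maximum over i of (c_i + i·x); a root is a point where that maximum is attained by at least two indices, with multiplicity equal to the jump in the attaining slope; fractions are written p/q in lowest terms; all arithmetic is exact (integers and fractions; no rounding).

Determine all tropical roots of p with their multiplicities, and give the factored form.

hull edge (i=0, c=-6) to (i=1, c=1): slope 7, span 1
hull edge (i=1, c=1) to (i=2, c=7): slope 6, span 1
hull edge (i=2, c=7) to (i=4, c=-3): slope -5, span 2
Factored form: p(x) = -3 ⊗ (x ⊕ (-7)) ⊗ (x ⊕ (-6)) ⊗ (x ⊕ 5) ⊗ (x ⊕ 5)
Answer: roots = -7 (mult 1), -6 (mult 1), 5 (mult 2)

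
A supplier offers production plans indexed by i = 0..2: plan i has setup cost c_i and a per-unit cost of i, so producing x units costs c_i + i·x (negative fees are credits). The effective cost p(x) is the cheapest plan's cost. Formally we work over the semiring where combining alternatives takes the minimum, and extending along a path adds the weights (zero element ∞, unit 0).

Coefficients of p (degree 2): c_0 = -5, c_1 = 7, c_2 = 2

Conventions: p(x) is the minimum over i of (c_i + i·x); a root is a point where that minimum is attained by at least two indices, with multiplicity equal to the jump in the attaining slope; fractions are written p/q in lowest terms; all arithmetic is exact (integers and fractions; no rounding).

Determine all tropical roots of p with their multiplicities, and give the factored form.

hull edge (i=0, c=-5) to (i=2, c=2): slope 7/2, span 2
Factored form: p(x) = 2 ⊗ (x ⊕ (-7/2)) ⊗ (x ⊕ (-7/2))
Answer: roots = -7/2 (mult 2)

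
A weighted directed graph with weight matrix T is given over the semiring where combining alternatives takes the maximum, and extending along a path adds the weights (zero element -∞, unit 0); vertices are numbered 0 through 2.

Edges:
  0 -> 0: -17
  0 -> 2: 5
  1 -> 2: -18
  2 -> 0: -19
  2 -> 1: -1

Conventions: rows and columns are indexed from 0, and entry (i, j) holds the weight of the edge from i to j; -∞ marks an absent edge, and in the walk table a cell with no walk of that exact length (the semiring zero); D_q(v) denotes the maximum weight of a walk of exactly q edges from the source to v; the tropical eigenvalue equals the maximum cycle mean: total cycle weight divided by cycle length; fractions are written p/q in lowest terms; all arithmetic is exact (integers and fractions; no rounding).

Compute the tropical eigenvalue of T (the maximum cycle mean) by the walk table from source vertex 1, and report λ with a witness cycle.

q=0: [-∞, 0, -∞]
q=1: [-∞, -∞, -18]
q=2: [-37, -19, -∞]
q=3: [-54, -∞, -32]
Optimal cycle mean attained by: cycle 0->2->0, total 5 + (-19), length 2.
Answer: λ = -7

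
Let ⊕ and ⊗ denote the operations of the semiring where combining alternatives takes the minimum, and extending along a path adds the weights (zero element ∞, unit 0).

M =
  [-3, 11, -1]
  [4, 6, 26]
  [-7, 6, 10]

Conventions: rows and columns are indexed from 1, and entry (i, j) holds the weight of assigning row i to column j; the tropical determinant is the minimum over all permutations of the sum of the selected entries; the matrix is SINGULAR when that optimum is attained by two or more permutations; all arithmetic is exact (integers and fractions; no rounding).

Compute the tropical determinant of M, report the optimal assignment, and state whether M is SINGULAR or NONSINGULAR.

σ = (1, 2, 3): (-3) + 6 + 10 = 13
σ = (1, 3, 2): (-3) + 26 + 6 = 29
σ = (2, 1, 3): 11 + 4 + 10 = 25
σ = (2, 3, 1): 11 + 26 + (-7) = 30
σ = (3, 1, 2): (-1) + 4 + 6 = 9
σ = (3, 2, 1): (-1) + 6 + (-7) = -2
Optimal value attained by: σ = (3, 2, 1).
Answer: det⊕(M) = -2; verdict: NONSINGULAR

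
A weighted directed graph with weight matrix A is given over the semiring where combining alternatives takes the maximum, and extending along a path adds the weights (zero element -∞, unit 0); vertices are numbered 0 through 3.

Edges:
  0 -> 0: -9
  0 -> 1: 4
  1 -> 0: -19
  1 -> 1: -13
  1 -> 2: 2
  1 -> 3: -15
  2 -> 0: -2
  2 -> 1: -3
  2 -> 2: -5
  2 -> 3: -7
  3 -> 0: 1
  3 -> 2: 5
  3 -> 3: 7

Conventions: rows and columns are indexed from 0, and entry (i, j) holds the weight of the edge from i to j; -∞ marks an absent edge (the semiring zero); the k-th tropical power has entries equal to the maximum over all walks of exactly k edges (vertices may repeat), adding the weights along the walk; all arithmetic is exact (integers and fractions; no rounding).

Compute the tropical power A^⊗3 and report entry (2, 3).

A^⊗2:
  [-15, -5, 6, -11]
  [0, -1, -3, -5]
  [-6, 2, -1, 0]
  [8, 5, 12, 14]
A^⊗3:
  [4, 3, 1, -1]
  [-4, 4, 1, 2]
  [1, -2, 5, 7]
  [15, 12, 19, 21]
Key observation: the optimum is the walk 2->3->3->3, with weight (-7) + 7 + 7 = 7.
Optimal value attained by: walk 2->3->3->3.
Answer: (A^⊗3)[2][3] = 7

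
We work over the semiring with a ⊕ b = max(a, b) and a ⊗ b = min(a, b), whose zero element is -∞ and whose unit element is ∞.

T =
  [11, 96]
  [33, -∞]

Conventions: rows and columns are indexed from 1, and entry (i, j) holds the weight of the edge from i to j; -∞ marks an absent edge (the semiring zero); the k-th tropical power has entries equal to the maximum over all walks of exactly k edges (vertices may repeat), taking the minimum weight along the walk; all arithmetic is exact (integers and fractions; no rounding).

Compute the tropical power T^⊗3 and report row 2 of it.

T^⊗2:
  [33, 11]
  [11, 33]
T^⊗3:
  [11, 33]
  [33, 11]
Answer: row 2 of T^⊗3 = [33, 11]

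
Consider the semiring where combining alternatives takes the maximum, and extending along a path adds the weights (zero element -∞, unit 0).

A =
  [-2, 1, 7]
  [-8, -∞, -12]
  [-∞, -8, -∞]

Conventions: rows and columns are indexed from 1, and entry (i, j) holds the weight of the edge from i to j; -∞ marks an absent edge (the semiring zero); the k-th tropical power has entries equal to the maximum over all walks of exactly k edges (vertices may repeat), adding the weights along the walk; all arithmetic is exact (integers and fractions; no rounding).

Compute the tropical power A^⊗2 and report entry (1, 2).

A^⊗2:
  [-4, -1, 5]
  [-10, -7, -1]
  [-16, -∞, -20]
Key observation: the optimum is the walk 1->1->2, with weight (-2) + 1 = -1.
Optimal value attained by: walk 1->1->2.
Answer: (A^⊗2)[1][2] = -1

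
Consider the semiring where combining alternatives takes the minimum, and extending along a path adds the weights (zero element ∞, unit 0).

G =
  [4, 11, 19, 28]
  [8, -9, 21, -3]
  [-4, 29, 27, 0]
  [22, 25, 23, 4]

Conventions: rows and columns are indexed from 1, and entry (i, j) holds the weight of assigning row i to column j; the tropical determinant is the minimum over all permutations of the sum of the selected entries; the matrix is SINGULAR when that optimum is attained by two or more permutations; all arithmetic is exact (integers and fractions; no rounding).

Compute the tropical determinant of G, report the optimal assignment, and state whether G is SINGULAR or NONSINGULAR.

σ = (1, 2, 3, 4): 4 + (-9) + 27 + 4 = 26
σ = (1, 2, 4, 3): 4 + (-9) + 0 + 23 = 18
σ = (1, 3, 2, 4): 4 + 21 + 29 + 4 = 58
σ = (1, 3, 4, 2): 4 + 21 + 0 + 25 = 50
σ = (1, 4, 2, 3): 4 + (-3) + 29 + 23 = 53
σ = (1, 4, 3, 2): 4 + (-3) + 27 + 25 = 53
σ = (2, 1, 3, 4): 11 + 8 + 27 + 4 = 50
σ = (2, 1, 4, 3): 11 + 8 + 0 + 23 = 42
σ = (2, 3, 1, 4): 11 + 21 + (-4) + 4 = 32
σ = (2, 3, 4, 1): 11 + 21 + 0 + 22 = 54
σ = (2, 4, 1, 3): 11 + (-3) + (-4) + 23 = 27
σ = (2, 4, 3, 1): 11 + (-3) + 27 + 22 = 57
σ = (3, 1, 2, 4): 19 + 8 + 29 + 4 = 60
σ = (3, 1, 4, 2): 19 + 8 + 0 + 25 = 52
σ = (3, 2, 1, 4): 19 + (-9) + (-4) + 4 = 10
σ = (3, 2, 4, 1): 19 + (-9) + 0 + 22 = 32
σ = (3, 4, 1, 2): 19 + (-3) + (-4) + 25 = 37
σ = (3, 4, 2, 1): 19 + (-3) + 29 + 22 = 67
σ = (4, 1, 2, 3): 28 + 8 + 29 + 23 = 88
σ = (4, 1, 3, 2): 28 + 8 + 27 + 25 = 88
σ = (4, 2, 1, 3): 28 + (-9) + (-4) + 23 = 38
σ = (4, 2, 3, 1): 28 + (-9) + 27 + 22 = 68
σ = (4, 3, 1, 2): 28 + 21 + (-4) + 25 = 70
σ = (4, 3, 2, 1): 28 + 21 + 29 + 22 = 100
Optimal value attained by: σ = (3, 2, 1, 4).
Answer: det⊕(G) = 10; verdict: NONSINGULAR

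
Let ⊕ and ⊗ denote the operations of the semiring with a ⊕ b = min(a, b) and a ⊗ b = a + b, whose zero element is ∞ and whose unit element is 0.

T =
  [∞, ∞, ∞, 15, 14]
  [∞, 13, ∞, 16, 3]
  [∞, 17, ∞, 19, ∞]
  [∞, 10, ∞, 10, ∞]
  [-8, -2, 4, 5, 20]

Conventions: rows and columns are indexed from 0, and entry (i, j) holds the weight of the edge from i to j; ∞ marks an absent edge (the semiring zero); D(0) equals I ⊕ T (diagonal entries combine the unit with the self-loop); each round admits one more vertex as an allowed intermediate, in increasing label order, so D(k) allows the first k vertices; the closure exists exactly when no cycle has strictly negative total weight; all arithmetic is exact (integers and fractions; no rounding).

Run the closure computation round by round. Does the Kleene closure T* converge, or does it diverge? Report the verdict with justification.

D(0):
  [0, ∞, ∞, 15, 14]
  [∞, 0, ∞, 16, 3]
  [∞, 17, 0, 19, ∞]
  [∞, 10, ∞, 0, ∞]
  [-8, -2, 4, 5, 0]
D(1):
  [0, ∞, ∞, 15, 14]
  [∞, 0, ∞, 16, 3]
  [∞, 17, 0, 19, ∞]
  [∞, 10, ∞, 0, ∞]
  [-8, -2, 4, 5, 0]
D(2):
  [0, ∞, ∞, 15, 14]
  [∞, 0, ∞, 16, 3]
  [∞, 17, 0, 19, 20]
  [∞, 10, ∞, 0, 13]
  [-8, -2, 4, 5, 0]
D(3):
  [0, ∞, ∞, 15, 14]
  [∞, 0, ∞, 16, 3]
  [∞, 17, 0, 19, 20]
  [∞, 10, ∞, 0, 13]
  [-8, -2, 4, 5, 0]
D(4):
  [0, 25, ∞, 15, 14]
  [∞, 0, ∞, 16, 3]
  [∞, 17, 0, 19, 20]
  [∞, 10, ∞, 0, 13]
  [-8, -2, 4, 5, 0]
D(5):
  [0, 12, 18, 15, 14]
  [-5, 0, 7, 8, 3]
  [12, 17, 0, 19, 20]
  [5, 10, 17, 0, 13]
  [-8, -2, 4, 5, 0]
Key observation: every diagonal entry stays at the unit through all rounds, so no improving cycle exists.
Answer: CONVERGES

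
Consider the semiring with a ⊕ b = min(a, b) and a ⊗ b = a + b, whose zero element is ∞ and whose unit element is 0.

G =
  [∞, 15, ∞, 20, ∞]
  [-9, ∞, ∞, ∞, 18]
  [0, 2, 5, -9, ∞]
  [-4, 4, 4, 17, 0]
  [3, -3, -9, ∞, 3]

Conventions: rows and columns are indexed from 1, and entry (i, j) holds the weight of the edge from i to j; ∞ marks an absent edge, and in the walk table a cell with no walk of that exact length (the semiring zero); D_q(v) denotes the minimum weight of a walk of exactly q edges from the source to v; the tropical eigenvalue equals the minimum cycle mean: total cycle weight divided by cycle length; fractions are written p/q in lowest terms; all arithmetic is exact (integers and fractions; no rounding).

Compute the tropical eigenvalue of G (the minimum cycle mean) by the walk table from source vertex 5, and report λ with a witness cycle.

q=0: [∞, ∞, ∞, ∞, 0]
q=1: [3, -3, -9, ∞, 3]
q=2: [-12, -7, -6, -18, 6]
q=3: [-22, -14, -14, -15, -18]
q=4: [-23, -21, -27, -23, -15]
q=5: [-30, -25, -24, -36, -23]
Optimal cycle mean attained by: cycle 3->4->5->3, total (-9) + 0 + (-9), length 3.
Answer: λ = -6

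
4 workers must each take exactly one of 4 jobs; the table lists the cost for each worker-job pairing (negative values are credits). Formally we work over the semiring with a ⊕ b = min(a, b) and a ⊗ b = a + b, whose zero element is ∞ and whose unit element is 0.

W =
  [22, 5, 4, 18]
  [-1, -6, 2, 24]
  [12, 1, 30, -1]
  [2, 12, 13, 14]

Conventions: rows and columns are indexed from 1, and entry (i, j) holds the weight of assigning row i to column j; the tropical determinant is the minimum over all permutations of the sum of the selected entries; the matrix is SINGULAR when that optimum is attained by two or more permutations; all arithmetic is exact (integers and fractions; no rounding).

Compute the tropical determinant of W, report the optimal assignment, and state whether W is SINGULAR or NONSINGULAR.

σ = (1, 2, 3, 4): 22 + (-6) + 30 + 14 = 60
σ = (1, 2, 4, 3): 22 + (-6) + (-1) + 13 = 28
σ = (1, 3, 2, 4): 22 + 2 + 1 + 14 = 39
σ = (1, 3, 4, 2): 22 + 2 + (-1) + 12 = 35
σ = (1, 4, 2, 3): 22 + 24 + 1 + 13 = 60
σ = (1, 4, 3, 2): 22 + 24 + 30 + 12 = 88
σ = (2, 1, 3, 4): 5 + (-1) + 30 + 14 = 48
σ = (2, 1, 4, 3): 5 + (-1) + (-1) + 13 = 16
σ = (2, 3, 1, 4): 5 + 2 + 12 + 14 = 33
σ = (2, 3, 4, 1): 5 + 2 + (-1) + 2 = 8
σ = (2, 4, 1, 3): 5 + 24 + 12 + 13 = 54
σ = (2, 4, 3, 1): 5 + 24 + 30 + 2 = 61
σ = (3, 1, 2, 4): 4 + (-1) + 1 + 14 = 18
σ = (3, 1, 4, 2): 4 + (-1) + (-1) + 12 = 14
σ = (3, 2, 1, 4): 4 + (-6) + 12 + 14 = 24
σ = (3, 2, 4, 1): 4 + (-6) + (-1) + 2 = -1
σ = (3, 4, 1, 2): 4 + 24 + 12 + 12 = 52
σ = (3, 4, 2, 1): 4 + 24 + 1 + 2 = 31
σ = (4, 1, 2, 3): 18 + (-1) + 1 + 13 = 31
σ = (4, 1, 3, 2): 18 + (-1) + 30 + 12 = 59
σ = (4, 2, 1, 3): 18 + (-6) + 12 + 13 = 37
σ = (4, 2, 3, 1): 18 + (-6) + 30 + 2 = 44
σ = (4, 3, 1, 2): 18 + 2 + 12 + 12 = 44
σ = (4, 3, 2, 1): 18 + 2 + 1 + 2 = 23
Optimal value attained by: σ = (3, 2, 4, 1).
Answer: det⊕(W) = -1; verdict: NONSINGULAR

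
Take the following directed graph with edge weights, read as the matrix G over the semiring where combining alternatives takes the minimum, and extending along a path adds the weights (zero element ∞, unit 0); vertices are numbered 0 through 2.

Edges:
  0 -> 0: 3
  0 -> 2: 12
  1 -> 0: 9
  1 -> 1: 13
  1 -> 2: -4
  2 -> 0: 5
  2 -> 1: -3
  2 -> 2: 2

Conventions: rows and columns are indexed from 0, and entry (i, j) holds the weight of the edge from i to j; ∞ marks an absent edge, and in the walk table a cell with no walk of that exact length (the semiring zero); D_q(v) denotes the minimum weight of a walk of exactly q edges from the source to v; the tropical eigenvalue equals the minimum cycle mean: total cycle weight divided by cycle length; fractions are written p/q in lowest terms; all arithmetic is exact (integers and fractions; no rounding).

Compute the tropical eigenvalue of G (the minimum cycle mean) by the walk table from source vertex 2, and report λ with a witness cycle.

q=0: [∞, ∞, 0]
q=1: [5, -3, 2]
q=2: [6, -1, -7]
q=3: [-2, -10, -5]
Optimal cycle mean attained by: cycle 1->2->1, total (-4) + (-3), length 2.
Answer: λ = -7/2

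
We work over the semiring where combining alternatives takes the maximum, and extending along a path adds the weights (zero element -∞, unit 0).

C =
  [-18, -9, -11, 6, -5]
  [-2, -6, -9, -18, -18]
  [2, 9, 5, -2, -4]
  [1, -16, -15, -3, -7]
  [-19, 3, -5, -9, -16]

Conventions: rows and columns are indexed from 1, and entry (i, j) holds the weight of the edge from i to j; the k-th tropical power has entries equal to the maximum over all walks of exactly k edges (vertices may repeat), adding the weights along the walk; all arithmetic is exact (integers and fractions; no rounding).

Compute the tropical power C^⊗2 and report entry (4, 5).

C^⊗2:
  [7, -2, -6, 3, -1]
  [-7, 0, -4, 4, -7]
  [7, 14, 10, 8, 1]
  [-2, -4, -10, 7, -4]
  [1, 4, 0, -7, -9]
Key observation: the optimum is the walk 4->1->5, with weight 1 + (-5) = -4.
Optimal value attained by: walk 4->1->5.
Answer: (C^⊗2)[4][5] = -4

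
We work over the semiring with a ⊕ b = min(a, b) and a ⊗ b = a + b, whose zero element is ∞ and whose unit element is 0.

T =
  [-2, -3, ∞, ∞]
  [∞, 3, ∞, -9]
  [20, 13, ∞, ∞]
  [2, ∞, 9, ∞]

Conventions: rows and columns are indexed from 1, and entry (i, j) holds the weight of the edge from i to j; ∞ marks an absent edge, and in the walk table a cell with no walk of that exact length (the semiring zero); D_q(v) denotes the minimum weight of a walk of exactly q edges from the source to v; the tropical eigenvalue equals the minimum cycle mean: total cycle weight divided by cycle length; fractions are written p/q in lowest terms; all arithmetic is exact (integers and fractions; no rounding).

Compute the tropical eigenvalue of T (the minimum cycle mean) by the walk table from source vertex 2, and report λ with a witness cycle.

q=0: [∞, 0, ∞, ∞]
q=1: [∞, 3, ∞, -9]
q=2: [-7, 6, 0, -6]
q=3: [-9, -10, 3, -3]
q=4: [-11, -12, 6, -19]
Optimal cycle mean attained by: cycle 1->2->4->1, total (-3) + (-9) + 2, length 3.
Answer: λ = -10/3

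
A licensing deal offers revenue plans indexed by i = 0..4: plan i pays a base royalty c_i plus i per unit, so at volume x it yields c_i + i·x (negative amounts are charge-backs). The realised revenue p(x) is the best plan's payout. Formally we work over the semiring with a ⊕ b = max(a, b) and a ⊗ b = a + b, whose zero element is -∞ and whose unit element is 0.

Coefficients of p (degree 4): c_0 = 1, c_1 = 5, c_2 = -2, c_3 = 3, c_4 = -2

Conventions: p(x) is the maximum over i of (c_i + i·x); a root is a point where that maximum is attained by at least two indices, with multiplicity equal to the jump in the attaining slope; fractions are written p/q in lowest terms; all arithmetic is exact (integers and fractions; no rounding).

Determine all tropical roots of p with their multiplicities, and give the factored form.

hull edge (i=0, c=1) to (i=1, c=5): slope 4, span 1
hull edge (i=1, c=5) to (i=3, c=3): slope -1, span 2
hull edge (i=3, c=3) to (i=4, c=-2): slope -5, span 1
Factored form: p(x) = -2 ⊗ (x ⊕ (-4)) ⊗ (x ⊕ 1) ⊗ (x ⊕ 1) ⊗ (x ⊕ 5)
Answer: roots = -4 (mult 1), 1 (mult 2), 5 (mult 1)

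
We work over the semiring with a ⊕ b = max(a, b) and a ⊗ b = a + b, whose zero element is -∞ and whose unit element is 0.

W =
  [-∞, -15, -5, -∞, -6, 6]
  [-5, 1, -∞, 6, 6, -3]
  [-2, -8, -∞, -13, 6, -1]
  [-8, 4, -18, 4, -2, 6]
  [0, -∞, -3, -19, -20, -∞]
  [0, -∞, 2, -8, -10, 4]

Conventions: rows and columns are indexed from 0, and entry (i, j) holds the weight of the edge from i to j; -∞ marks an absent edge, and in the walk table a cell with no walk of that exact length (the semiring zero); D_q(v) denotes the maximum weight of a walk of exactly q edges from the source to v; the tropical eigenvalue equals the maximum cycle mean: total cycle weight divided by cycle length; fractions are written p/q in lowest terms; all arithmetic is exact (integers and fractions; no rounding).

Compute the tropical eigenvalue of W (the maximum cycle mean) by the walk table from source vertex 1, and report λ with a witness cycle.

q=0: [-∞, 0, -∞, -∞, -∞, -∞]
q=1: [-5, 1, -∞, 6, 6, -3]
q=2: [6, 10, 3, 10, 7, 12]
q=3: [12, 14, 14, 16, 16, 16]
q=4: [16, 20, 18, 20, 20, 22]
q=5: [22, 24, 24, 26, 26, 26]
q=6: [26, 30, 28, 30, 30, 32]
Optimal cycle mean attained by: cycle 1->3->1, total 6 + 4, length 2.
Answer: λ = 5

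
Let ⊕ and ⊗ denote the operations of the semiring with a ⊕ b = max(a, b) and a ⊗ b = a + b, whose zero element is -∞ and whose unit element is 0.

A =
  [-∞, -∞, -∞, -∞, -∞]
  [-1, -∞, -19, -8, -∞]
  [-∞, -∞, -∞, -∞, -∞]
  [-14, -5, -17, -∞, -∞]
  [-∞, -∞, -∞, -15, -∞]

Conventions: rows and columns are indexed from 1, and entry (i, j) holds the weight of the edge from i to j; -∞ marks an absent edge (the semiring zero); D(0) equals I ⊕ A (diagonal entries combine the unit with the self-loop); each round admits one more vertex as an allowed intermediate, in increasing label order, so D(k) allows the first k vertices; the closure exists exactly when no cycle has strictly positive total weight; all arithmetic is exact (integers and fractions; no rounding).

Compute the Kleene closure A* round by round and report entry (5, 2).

D(0):
  [0, -∞, -∞, -∞, -∞]
  [-1, 0, -19, -8, -∞]
  [-∞, -∞, 0, -∞, -∞]
  [-14, -5, -17, 0, -∞]
  [-∞, -∞, -∞, -15, 0]
D(1):
  [0, -∞, -∞, -∞, -∞]
  [-1, 0, -19, -8, -∞]
  [-∞, -∞, 0, -∞, -∞]
  [-14, -5, -17, 0, -∞]
  [-∞, -∞, -∞, -15, 0]
D(2):
  [0, -∞, -∞, -∞, -∞]
  [-1, 0, -19, -8, -∞]
  [-∞, -∞, 0, -∞, -∞]
  [-6, -5, -17, 0, -∞]
  [-∞, -∞, -∞, -15, 0]
D(3):
  [0, -∞, -∞, -∞, -∞]
  [-1, 0, -19, -8, -∞]
  [-∞, -∞, 0, -∞, -∞]
  [-6, -5, -17, 0, -∞]
  [-∞, -∞, -∞, -15, 0]
D(4):
  [0, -∞, -∞, -∞, -∞]
  [-1, 0, -19, -8, -∞]
  [-∞, -∞, 0, -∞, -∞]
  [-6, -5, -17, 0, -∞]
  [-21, -20, -32, -15, 0]
D(5):
  [0, -∞, -∞, -∞, -∞]
  [-1, 0, -19, -8, -∞]
  [-∞, -∞, 0, -∞, -∞]
  [-6, -5, -17, 0, -∞]
  [-21, -20, -32, -15, 0]
Answer: A*[5][2] = -20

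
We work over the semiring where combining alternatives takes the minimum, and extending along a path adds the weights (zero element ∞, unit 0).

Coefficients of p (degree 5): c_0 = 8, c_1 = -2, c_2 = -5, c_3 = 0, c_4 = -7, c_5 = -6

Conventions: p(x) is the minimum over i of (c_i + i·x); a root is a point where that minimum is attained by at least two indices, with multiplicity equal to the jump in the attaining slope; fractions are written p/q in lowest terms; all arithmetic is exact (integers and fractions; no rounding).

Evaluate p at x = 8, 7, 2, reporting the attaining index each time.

p(8) = min(8+0·8=8, -2+1·8=6, -5+2·8=11, 0+3·8=24, -7+4·8=25, -6+5·8=34) = 6 (attained by i=1)
p(7) = min(8+0·7=8, -2+1·7=5, -5+2·7=9, 0+3·7=21, -7+4·7=21, -6+5·7=29) = 5 (attained by i=1)
p(2) = min(8+0·2=8, -2+1·2=0, -5+2·2=-1, 0+3·2=6, -7+4·2=1, -6+5·2=4) = -1 (attained by i=2)
Answer: p(8) = 6; p(7) = 5; p(2) = -1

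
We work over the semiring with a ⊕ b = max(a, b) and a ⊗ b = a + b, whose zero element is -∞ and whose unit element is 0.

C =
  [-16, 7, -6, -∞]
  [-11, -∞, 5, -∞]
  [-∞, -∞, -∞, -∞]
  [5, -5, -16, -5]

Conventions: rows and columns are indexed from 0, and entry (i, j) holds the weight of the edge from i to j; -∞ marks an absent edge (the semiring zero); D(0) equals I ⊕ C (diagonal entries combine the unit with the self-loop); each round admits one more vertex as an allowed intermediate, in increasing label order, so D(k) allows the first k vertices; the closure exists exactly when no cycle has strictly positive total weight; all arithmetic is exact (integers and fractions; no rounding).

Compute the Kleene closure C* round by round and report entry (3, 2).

D(0):
  [0, 7, -6, -∞]
  [-11, 0, 5, -∞]
  [-∞, -∞, 0, -∞]
  [5, -5, -16, 0]
D(1):
  [0, 7, -6, -∞]
  [-11, 0, 5, -∞]
  [-∞, -∞, 0, -∞]
  [5, 12, -1, 0]
D(2):
  [0, 7, 12, -∞]
  [-11, 0, 5, -∞]
  [-∞, -∞, 0, -∞]
  [5, 12, 17, 0]
D(3):
  [0, 7, 12, -∞]
  [-11, 0, 5, -∞]
  [-∞, -∞, 0, -∞]
  [5, 12, 17, 0]
D(4):
  [0, 7, 12, -∞]
  [-11, 0, 5, -∞]
  [-∞, -∞, 0, -∞]
  [5, 12, 17, 0]
Answer: C*[3][2] = 17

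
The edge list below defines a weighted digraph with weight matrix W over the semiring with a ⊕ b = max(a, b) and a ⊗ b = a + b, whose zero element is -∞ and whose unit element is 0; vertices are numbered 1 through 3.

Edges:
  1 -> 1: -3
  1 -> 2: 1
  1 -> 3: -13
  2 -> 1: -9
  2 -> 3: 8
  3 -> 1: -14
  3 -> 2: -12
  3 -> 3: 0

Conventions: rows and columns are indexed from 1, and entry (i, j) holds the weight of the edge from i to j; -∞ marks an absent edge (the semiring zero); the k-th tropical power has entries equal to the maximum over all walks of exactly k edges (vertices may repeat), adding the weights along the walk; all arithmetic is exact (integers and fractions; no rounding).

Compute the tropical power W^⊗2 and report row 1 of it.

W^⊗2:
  [-6, -2, 9]
  [-6, -4, 8]
  [-14, -12, 0]
Answer: row 1 of W^⊗2 = [-6, -2, 9]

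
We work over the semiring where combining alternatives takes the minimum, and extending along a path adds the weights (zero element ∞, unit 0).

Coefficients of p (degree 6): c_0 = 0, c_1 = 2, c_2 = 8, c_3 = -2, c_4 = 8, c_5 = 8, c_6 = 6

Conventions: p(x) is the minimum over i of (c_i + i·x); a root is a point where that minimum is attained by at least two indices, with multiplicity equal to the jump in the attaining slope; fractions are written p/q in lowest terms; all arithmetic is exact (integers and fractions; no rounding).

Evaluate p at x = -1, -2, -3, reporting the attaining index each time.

p(-1) = min(0+0·(-1)=0, 2+1·(-1)=1, 8+2·(-1)=6, -2+3·(-1)=-5, 8+4·(-1)=4, 8+5·(-1)=3, 6+6·(-1)=0) = -5 (attained by i=3)
p(-2) = min(0+0·(-2)=0, 2+1·(-2)=0, 8+2·(-2)=4, -2+3·(-2)=-8, 8+4·(-2)=0, 8+5·(-2)=-2, 6+6·(-2)=-6) = -8 (attained by i=3)
p(-3) = min(0+0·(-3)=0, 2+1·(-3)=-1, 8+2·(-3)=2, -2+3·(-3)=-11, 8+4·(-3)=-4, 8+5·(-3)=-7, 6+6·(-3)=-12) = -12 (attained by i=6)
Answer: p(-1) = -5; p(-2) = -8; p(-3) = -12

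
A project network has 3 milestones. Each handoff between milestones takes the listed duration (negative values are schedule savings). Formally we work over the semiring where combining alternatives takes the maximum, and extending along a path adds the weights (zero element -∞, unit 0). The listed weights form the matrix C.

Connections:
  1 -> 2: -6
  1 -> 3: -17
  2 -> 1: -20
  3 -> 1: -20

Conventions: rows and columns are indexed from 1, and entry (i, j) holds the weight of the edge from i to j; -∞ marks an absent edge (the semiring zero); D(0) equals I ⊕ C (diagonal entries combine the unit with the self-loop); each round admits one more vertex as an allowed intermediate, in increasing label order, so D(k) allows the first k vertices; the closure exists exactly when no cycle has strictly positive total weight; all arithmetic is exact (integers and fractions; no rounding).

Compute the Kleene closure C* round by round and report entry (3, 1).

D(0):
  [0, -6, -17]
  [-20, 0, -∞]
  [-20, -∞, 0]
D(1):
  [0, -6, -17]
  [-20, 0, -37]
  [-20, -26, 0]
D(2):
  [0, -6, -17]
  [-20, 0, -37]
  [-20, -26, 0]
D(3):
  [0, -6, -17]
  [-20, 0, -37]
  [-20, -26, 0]
Answer: C*[3][1] = -20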